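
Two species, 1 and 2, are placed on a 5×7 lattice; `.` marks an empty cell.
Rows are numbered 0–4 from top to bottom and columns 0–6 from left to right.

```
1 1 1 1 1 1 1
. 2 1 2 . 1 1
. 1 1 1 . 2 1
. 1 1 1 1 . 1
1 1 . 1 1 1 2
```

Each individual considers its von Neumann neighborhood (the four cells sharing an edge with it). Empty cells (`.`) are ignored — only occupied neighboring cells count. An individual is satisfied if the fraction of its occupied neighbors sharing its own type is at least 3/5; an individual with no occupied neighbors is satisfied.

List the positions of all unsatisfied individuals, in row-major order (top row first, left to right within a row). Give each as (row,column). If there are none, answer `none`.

(0,0)1 1/1 ✓
(0,1)1 2/3 ✓
(0,2)1 3/3 ✓
(0,3)1 2/3 ✓
(0,4)1 2/2 ✓
(0,5)1 3/3 ✓
(0,6)1 2/2 ✓
(1,1)2 0/3 ✗
(1,2)1 2/4 ✗
(1,3)2 0/3 ✗
(1,5)1 2/3 ✓
(1,6)1 3/3 ✓
(2,1)1 2/3 ✓
(2,2)1 4/4 ✓
(2,3)1 2/3 ✓
(2,5)2 0/2 ✗
(2,6)1 2/3 ✓
(3,1)1 3/3 ✓
(3,2)1 3/3 ✓
(3,3)1 4/4 ✓
(3,4)1 2/2 ✓
(3,6)1 1/2 ✗
(4,0)1 1/1 ✓
(4,1)1 2/2 ✓
(4,3)1 2/2 ✓
(4,4)1 3/3 ✓
(4,5)1 1/2 ✗
(4,6)2 0/2 ✗

(1,1), (1,2), (1,3), (2,5), (3,6), (4,5), (4,6)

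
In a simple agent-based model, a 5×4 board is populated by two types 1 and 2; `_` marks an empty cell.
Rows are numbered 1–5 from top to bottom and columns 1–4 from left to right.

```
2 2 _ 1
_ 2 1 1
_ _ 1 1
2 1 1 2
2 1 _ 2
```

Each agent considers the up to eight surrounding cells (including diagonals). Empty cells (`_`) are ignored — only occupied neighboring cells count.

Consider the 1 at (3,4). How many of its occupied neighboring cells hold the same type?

Occupied neighbors of (3,4): (2,3)=1, (2,4)=1, (3,3)=1, (4,3)=1, (4,4)=2.
Same type (1): 4 of 5.

4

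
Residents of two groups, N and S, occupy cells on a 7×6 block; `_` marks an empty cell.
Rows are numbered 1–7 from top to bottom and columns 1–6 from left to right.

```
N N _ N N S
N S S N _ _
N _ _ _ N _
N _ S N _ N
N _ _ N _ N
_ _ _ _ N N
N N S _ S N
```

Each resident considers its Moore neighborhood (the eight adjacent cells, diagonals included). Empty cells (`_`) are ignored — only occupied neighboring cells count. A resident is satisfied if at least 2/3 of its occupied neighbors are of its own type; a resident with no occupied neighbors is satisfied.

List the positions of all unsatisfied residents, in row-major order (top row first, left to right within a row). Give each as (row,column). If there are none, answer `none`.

(1,2), (1,6), (2,2), (2,3), (4,3), (7,2), (7,3), (7,5)

(1,1)N 2/3 ok
(1,2)N 2/4 unhappy
(1,4)N 2/3 ok
(1,5)N 2/3 ok
(1,6)S 0/1 unhappy
(2,1)N 3/4 ok
(2,2)S 1/5 unhappy
(2,3)S 1/4 unhappy
(2,4)N 3/4 ok
(3,1)N 2/3 ok
(3,5)N 3/3 ok
(4,1)N 2/2 ok
(4,3)S 0/2 unhappy
(4,4)N 2/3 ok
(4,6)N 2/2 ok
(5,1)N 1/1 ok
(5,4)N 2/3 ok
(5,6)N 3/3 ok
(6,5)N 4/5 ok
(6,6)N 3/4 ok
(7,1)N 1/1 ok
(7,2)N 1/2 unhappy
(7,3)S 0/1 unhappy
(7,5)S 0/3 unhappy
(7,6)N 2/3 ok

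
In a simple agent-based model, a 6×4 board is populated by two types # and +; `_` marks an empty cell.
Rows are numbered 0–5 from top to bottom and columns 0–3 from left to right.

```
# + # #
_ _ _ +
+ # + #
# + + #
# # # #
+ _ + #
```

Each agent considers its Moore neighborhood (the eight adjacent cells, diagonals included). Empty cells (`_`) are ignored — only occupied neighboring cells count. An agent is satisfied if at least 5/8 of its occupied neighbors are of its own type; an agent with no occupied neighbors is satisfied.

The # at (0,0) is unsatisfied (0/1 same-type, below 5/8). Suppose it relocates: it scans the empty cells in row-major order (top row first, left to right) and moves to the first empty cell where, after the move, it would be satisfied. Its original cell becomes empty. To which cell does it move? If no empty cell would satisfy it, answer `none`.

Vacating (0,0). Empty cells in order:
  (1,0): 1/3 same-type → still unsatisfied.
  (1,1): 2/5 same-type → still unsatisfied.
  (1,2): 4/7 same-type → still unsatisfied.
  (5,1): 3/5 same-type → still unsatisfied.

none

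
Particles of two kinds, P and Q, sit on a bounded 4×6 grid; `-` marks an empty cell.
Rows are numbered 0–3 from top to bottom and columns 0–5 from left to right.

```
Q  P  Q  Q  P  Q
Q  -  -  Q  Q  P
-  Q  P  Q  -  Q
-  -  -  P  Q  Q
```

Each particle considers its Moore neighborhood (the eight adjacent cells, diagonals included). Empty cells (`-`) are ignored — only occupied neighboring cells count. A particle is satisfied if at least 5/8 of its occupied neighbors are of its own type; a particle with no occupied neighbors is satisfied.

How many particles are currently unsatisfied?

9

Row 0: (0,0)Q 1/2 not · (0,1)P 0/3 not · (0,2)Q 2/3 satisfied · (0,3)Q 3/4 satisfied · (0,4)P 1/5 not · (0,5)Q 1/3 not
Row 1: (1,0)Q 2/3 satisfied · (1,3)Q 4/6 satisfied · (1,4)Q 5/7 satisfied · (1,5)P 1/4 not
Row 2: (2,1)Q 1/2 not · (2,2)P 1/4 not · (2,3)Q 3/5 not · (2,5)Q 3/4 satisfied
Row 3: (3,3)P 1/3 not · (3,4)Q 3/4 satisfied · (3,5)Q 2/2 satisfied
Unsatisfied: (0,0), (0,1), (0,4), (0,5), (1,5), (2,1), (2,2), (2,3), (3,3) — 9 in total.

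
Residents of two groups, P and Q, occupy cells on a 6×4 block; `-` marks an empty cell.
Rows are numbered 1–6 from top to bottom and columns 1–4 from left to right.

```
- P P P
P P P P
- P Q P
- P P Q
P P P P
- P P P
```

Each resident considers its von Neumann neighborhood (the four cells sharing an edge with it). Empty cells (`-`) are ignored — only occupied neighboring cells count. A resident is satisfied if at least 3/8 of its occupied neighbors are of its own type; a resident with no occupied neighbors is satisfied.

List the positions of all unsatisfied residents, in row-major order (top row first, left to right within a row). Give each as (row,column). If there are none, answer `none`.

Row 1: (1,2)P 2/2 ok · (1,3)P 3/3 ok · (1,4)P 2/2 ok
Row 2: (2,1)P 1/1 ok · (2,2)P 4/4 ok · (2,3)P 3/4 ok · (2,4)P 3/3 ok
Row 3: (3,2)P 2/3 ok · (3,3)Q 0/4 unhappy · (3,4)P 1/3 unhappy
Row 4: (4,2)P 3/3 ok · (4,3)P 2/4 ok · (4,4)Q 0/3 unhappy
Row 5: (5,1)P 1/1 ok · (5,2)P 4/4 ok · (5,3)P 4/4 ok · (5,4)P 2/3 ok
Row 6: (6,2)P 2/2 ok · (6,3)P 3/3 ok · (6,4)P 2/2 ok

(3,3), (3,4), (4,4)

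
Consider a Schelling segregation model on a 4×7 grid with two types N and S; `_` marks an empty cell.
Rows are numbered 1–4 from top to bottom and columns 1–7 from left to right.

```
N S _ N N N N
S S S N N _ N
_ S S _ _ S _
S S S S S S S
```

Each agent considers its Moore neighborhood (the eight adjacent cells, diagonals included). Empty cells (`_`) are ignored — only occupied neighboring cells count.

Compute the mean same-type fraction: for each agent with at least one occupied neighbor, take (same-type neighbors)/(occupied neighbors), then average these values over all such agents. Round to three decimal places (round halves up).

0.831

(1,1)N 0/3
(1,2)S 3/4
(1,4)N 3/4
(1,5)N 4/4
(1,6)N 4/4
(1,7)N 2/2
(2,1)S 3/4
(2,2)S 5/6
(2,3)S 4/6
(2,4)N 3/5
(2,5)N 4/5
(2,7)N 2/3
(3,2)S 7/7
(3,3)S 6/7
(3,6)S 3/5
(4,1)S 2/2
(4,2)S 4/4
(4,3)S 4/4
(4,4)S 3/3
(4,5)S 3/3
(4,6)S 3/3
(4,7)S 2/2
Sum over 22 agents: 0/3 + 3/4 + 3/4 + 4/4 + 4/4 + 2/2 + 3/4 + 5/6 + 4/6 + 3/5 + 4/5 + 2/3 + 7/7 + 6/7 + 3/5 + 2/2 + 4/4 + 4/4 + 3/3 + 3/3 + 3/3 + 2/2 = 1535/84; mean = 1535/84 ÷ 22 = 1535/1848 = 0.830627… → 0.831.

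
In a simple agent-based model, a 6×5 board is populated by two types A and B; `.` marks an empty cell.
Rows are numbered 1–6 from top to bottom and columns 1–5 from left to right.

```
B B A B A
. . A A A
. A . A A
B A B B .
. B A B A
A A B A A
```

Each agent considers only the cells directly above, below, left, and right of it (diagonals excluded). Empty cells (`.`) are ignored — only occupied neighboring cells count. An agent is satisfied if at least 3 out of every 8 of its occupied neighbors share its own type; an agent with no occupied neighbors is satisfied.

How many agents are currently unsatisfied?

11

Row 1: (1,1)B 1/1 ok · (1,2)B 1/2 ok · (1,3)A 1/3 unhappy · (1,4)B 0/3 unhappy · (1,5)A 1/2 ok
Row 2: (2,3)A 2/2 ok · (2,4)A 3/4 ok · (2,5)A 3/3 ok
Row 3: (3,2)A 1/1 ok · (3,4)A 2/3 ok · (3,5)A 2/2 ok
Row 4: (4,1)B 0/1 unhappy · (4,2)A 1/4 unhappy · (4,3)B 1/3 unhappy · (4,4)B 2/3 ok
Row 5: (5,2)B 0/3 unhappy · (5,3)A 0/4 unhappy · (5,4)B 1/4 unhappy · (5,5)A 1/2 ok
Row 6: (6,1)A 1/1 ok · (6,2)A 1/3 unhappy · (6,3)B 0/3 unhappy · (6,4)A 1/3 unhappy · (6,5)A 2/2 ok
Unsatisfied: (1,3), (1,4), (4,1), (4,2), (4,3), (5,2), (5,3), (5,4), (6,2), (6,3), (6,4) — 11 in total.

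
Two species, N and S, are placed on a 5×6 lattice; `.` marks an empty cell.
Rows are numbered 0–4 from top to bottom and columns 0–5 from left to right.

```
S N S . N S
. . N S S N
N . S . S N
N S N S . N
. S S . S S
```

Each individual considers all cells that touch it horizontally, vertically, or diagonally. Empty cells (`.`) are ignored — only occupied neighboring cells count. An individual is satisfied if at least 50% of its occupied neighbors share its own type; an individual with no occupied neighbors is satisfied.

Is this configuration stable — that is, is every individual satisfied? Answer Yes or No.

No

Row 0: (0,0)S 0/1 not · (0,1)N 1/3 not · (0,2)S 1/3 not · (0,4)N 1/4 not · (0,5)S 1/3 not
Row 1: (1,2)N 1/4 not · (1,3)S 4/6 satisfied · (1,4)S 3/6 satisfied · (1,5)N 2/5 not
Row 2: (2,0)N 1/2 satisfied · (2,2)S 3/5 satisfied · (2,4)S 3/6 satisfied · (2,5)N 2/4 satisfied
Row 3: (3,0)N 1/3 not · (3,1)S 3/6 satisfied · (3,2)N 0/5 not · (3,3)S 4/5 satisfied · (3,5)N 1/4 not
Row 4: (4,1)S 2/4 satisfied · (4,2)S 3/4 satisfied · (4,4)S 2/3 satisfied · (4,5)S 1/2 satisfied
For instance (0,0) has only 0/1 same-type neighbors, below 1/2.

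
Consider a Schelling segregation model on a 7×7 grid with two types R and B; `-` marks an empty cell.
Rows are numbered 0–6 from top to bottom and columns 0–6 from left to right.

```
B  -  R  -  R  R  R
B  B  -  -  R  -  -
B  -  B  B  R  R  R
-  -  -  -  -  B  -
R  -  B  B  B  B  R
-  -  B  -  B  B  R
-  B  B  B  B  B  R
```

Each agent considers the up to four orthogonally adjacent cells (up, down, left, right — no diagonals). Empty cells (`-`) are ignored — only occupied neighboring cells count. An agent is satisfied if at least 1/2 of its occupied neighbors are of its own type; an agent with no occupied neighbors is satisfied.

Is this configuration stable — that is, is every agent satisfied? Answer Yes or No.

Yes

(0,0)B 1/1 ok
(0,2)R 0/0 ok
(0,4)R 2/2 ok
(0,5)R 2/2 ok
(0,6)R 1/1 ok
(1,0)B 3/3 ok
(1,1)B 1/1 ok
(1,4)R 2/2 ok
(2,0)B 1/1 ok
(2,2)B 1/1 ok
(2,3)B 1/2 ok
(2,4)R 2/3 ok
(2,5)R 2/3 ok
(2,6)R 1/1 ok
(3,5)B 1/2 ok
(4,0)R 0/0 ok
(4,2)B 2/2 ok
(4,3)B 2/2 ok
(4,4)B 3/3 ok
(4,5)B 3/4 ok
(4,6)R 1/2 ok
(5,2)B 2/2 ok
(5,4)B 3/3 ok
(5,5)B 3/4 ok
(5,6)R 2/3 ok
(6,1)B 1/1 ok
(6,2)B 3/3 ok
(6,3)B 2/2 ok
(6,4)B 3/3 ok
(6,5)B 2/3 ok
(6,6)R 1/2 ok
All meet the threshold, so the configuration is stable.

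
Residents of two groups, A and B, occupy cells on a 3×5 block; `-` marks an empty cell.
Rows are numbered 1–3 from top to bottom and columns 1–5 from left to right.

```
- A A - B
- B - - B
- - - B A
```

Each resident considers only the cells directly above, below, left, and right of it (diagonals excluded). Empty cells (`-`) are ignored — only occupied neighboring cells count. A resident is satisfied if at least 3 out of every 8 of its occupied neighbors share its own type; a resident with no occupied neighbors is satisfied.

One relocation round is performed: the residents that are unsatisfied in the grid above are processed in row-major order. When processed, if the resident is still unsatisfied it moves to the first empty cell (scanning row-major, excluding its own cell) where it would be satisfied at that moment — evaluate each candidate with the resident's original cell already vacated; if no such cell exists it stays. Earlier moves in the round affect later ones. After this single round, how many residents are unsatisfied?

1

Initially unsatisfied (in order): (2,2), (3,4), (3,5).
  (2,2) → (1,4).
  (3,4) → (2,1).
  (3,5) → (1,1).
Resulting grid:
A A A B B
B - - - B
- - - - -
Unsatisfied now: (2,1).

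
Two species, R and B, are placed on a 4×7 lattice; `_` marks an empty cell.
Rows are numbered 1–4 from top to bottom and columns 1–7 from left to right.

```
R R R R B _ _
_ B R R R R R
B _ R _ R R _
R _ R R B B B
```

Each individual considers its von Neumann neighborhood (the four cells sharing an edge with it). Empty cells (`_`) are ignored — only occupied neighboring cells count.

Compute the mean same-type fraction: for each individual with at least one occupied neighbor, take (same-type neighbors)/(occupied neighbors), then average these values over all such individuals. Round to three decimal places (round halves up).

Row 1: (1,1)R 1/1 · (1,2)R 2/3 · (1,3)R 3/3 · (1,4)R 2/3 · (1,5)B 0/2
Row 2: (2,2)B 0/2 · (2,3)R 3/4 · (2,4)R 3/3 · (2,5)R 3/4 · (2,6)R 3/3 · (2,7)R 1/1
Row 3: (3,1)B 0/1 · (3,3)R 2/2 · (3,5)R 2/3 · (3,6)R 2/3
Row 4: (4,1)R 0/1 · (4,3)R 2/2 · (4,4)R 1/2 · (4,5)B 1/3 · (4,6)B 2/3 · (4,7)B 1/1
Sum over 21 individuals: 1/1 + 2/3 + 3/3 + 2/3 + 0/2 + 0/2 + 3/4 + 3/3 + 3/4 + 3/3 + 1/1 + 0/1 + 2/2 + 2/3 + 2/3 + 0/1 + 2/2 + 1/2 + 1/3 + 2/3 + 1/1 = 41/3; mean = 41/3 ÷ 21 = 41/63 = 0.650793… → 0.651.

0.651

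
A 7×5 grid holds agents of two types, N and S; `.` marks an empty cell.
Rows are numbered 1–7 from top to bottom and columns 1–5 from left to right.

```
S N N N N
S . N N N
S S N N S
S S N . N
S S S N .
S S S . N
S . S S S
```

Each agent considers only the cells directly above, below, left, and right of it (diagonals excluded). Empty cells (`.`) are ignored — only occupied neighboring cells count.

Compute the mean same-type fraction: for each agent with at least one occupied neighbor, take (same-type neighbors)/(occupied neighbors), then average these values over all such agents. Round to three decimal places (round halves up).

(1,1)S 1/2
(1,2)N 1/2
(1,3)N 3/3
(1,4)N 3/3
(1,5)N 2/2
(2,1)S 2/2
(2,3)N 3/3
(2,4)N 4/4
(2,5)N 2/3
(3,1)S 3/3
(3,2)S 2/3
(3,3)N 3/4
(3,4)N 2/3
(3,5)S 0/3
(4,1)S 3/3
(4,2)S 3/4
(4,3)N 1/3
(4,5)N 0/1
(5,1)S 3/3
(5,2)S 4/4
(5,3)S 2/4
(5,4)N 0/1
(6,1)S 3/3
(6,2)S 3/3
(6,3)S 3/3
(6,5)N 0/1
(7,1)S 1/1
(7,3)S 2/2
(7,4)S 2/2
(7,5)S 1/2
Sum over 30 agents: 1/2 + 1/2 + 3/3 + 3/3 + 2/2 + 2/2 + 3/3 + 4/4 + 2/3 + 3/3 + 2/3 + 3/4 + 2/3 + 0/3 + 3/3 + 3/4 + 1/3 + 0/1 + 3/3 + 4/4 + 2/4 + 0/1 + 3/3 + 3/3 + 3/3 + 0/1 + 1/1 + 2/2 + 2/2 + 1/2 = 131/6; mean = 131/6 ÷ 30 = 131/180 = 0.727777… → 0.728.

0.728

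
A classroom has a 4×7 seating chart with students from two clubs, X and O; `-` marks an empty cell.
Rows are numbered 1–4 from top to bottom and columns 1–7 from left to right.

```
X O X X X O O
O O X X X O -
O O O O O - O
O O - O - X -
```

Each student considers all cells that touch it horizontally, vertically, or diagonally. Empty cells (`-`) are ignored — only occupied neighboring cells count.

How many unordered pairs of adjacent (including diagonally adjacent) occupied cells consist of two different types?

Scan each occupied cell's neighbors to the right and below (and the two forward diagonals) so each pair is counted once.
From row 1: 9 unlike of 23 pairs (running 9/23).
From row 2: 10 unlike of 20 pairs (running 19/43).
From row 3: 2 unlike of 14 pairs (running 21/57).
From row 4: 0 unlike of 1 pairs (running 21/58).
Total adjacent occupied pairs: 58; unlike-type pairs: 21.

21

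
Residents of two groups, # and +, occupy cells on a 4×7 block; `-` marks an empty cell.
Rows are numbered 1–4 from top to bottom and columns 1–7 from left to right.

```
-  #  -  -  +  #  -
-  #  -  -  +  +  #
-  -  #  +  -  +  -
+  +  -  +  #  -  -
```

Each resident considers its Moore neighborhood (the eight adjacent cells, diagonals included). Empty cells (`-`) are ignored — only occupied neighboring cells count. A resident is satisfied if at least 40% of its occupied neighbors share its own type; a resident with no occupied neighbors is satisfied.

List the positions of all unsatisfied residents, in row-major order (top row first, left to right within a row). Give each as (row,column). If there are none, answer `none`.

Row 1: (1,2)# 1/1 ✓ · (1,5)+ 2/3 ✓ · (1,6)# 1/4 ✗
Row 2: (2,2)# 2/2 ✓ · (2,5)+ 4/5 ✓ · (2,6)+ 3/5 ✓ · (2,7)# 1/3 ✗
Row 3: (3,3)# 1/4 ✗ · (3,4)+ 2/4 ✓ · (3,6)+ 2/4 ✓
Row 4: (4,1)+ 1/1 ✓ · (4,2)+ 1/2 ✓ · (4,4)+ 1/3 ✗ · (4,5)# 0/3 ✗

(1,6), (2,7), (3,3), (4,4), (4,5)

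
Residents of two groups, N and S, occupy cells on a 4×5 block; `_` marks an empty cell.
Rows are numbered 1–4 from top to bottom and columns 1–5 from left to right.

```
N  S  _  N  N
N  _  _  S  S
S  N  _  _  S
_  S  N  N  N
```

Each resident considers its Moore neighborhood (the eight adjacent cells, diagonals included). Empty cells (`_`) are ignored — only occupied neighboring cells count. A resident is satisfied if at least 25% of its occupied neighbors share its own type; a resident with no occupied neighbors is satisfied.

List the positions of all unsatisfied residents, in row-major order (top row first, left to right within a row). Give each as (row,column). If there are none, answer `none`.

(1,2)

(1,1)N 1/2 satisfied
(1,2)S 0/2 not
(1,4)N 1/3 satisfied
(1,5)N 1/3 satisfied
(2,1)N 2/4 satisfied
(2,4)S 2/4 satisfied
(2,5)S 2/4 satisfied
(3,1)S 1/3 satisfied
(3,2)N 2/4 satisfied
(3,5)S 2/4 satisfied
(4,2)S 1/3 satisfied
(4,3)N 2/3 satisfied
(4,4)N 2/3 satisfied
(4,5)N 1/2 satisfied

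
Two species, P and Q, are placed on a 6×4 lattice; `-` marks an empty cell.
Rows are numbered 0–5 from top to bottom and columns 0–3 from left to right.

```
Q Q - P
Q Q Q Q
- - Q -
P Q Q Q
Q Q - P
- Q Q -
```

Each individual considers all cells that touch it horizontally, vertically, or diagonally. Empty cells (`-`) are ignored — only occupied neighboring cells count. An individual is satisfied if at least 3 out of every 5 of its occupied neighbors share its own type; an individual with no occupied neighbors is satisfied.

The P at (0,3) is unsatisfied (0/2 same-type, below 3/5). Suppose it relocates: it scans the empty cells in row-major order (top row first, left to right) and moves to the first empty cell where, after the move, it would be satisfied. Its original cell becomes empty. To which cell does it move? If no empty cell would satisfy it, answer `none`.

Vacating (0,3). Empty cells in order:
  (0,2): 0/4 same-type → still unsatisfied.
  (2,0): 1/4 same-type → still unsatisfied.
  (2,1): 1/7 same-type → still unsatisfied.
  (2,3): 0/5 same-type → still unsatisfied.
  (4,2): 1/7 same-type → still unsatisfied.
  (5,0): 0/3 same-type → still unsatisfied.
  (5,3): 1/2 same-type → still unsatisfied.

none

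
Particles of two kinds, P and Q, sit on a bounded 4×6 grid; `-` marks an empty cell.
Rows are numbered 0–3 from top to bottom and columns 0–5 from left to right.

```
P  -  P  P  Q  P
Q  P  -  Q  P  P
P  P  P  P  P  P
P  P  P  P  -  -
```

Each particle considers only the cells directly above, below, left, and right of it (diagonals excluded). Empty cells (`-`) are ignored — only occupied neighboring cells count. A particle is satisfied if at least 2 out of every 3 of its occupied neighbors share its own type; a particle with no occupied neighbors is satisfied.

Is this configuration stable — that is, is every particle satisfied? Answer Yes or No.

Row 0: (0,0)P 0/1 unhappy · (0,2)P 1/1 ok · (0,3)P 1/3 unhappy · (0,4)Q 0/3 unhappy · (0,5)P 1/2 unhappy
Row 1: (1,0)Q 0/3 unhappy · (1,1)P 1/2 unhappy · (1,3)Q 0/3 unhappy · (1,4)P 2/4 unhappy · (1,5)P 3/3 ok
Row 2: (2,0)P 2/3 ok · (2,1)P 4/4 ok · (2,2)P 3/3 ok · (2,3)P 3/4 ok · (2,4)P 3/3 ok · (2,5)P 2/2 ok
Row 3: (3,0)P 2/2 ok · (3,1)P 3/3 ok · (3,2)P 3/3 ok · (3,3)P 2/2 ok
For instance (0,0) has only 0/1 same-type neighbors, below 2/3.

No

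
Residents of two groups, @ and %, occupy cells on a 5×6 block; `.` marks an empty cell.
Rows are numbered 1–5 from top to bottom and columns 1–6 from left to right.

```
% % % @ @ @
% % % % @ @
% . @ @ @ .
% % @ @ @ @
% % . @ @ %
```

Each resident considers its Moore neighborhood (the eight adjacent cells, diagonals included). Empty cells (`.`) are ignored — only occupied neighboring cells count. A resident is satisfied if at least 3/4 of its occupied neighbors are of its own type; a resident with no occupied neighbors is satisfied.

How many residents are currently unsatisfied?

7

(1,1)% 3/3 ok
(1,2)% 5/5 ok
(1,3)% 4/5 ok
(1,4)@ 2/5 unhappy
(1,5)@ 4/5 ok
(1,6)@ 3/3 ok
(2,1)% 4/4 ok
(2,2)% 6/7 ok
(2,3)% 4/7 unhappy
(2,4)% 2/8 unhappy
(2,5)@ 6/7 ok
(2,6)@ 4/4 ok
(3,1)% 4/4 ok
(3,3)@ 3/7 unhappy
(3,4)@ 6/8 ok
(3,5)@ 6/7 ok
(4,1)% 4/4 ok
(4,2)% 4/6 unhappy
(4,3)@ 4/6 unhappy
(4,4)@ 7/7 ok
(4,5)@ 6/7 ok
(4,6)@ 3/4 ok
(5,1)% 3/3 ok
(5,2)% 3/4 ok
(5,4)@ 4/4 ok
(5,5)@ 4/5 ok
(5,6)% 0/3 unhappy
Unsatisfied: (1,4), (2,3), (2,4), (3,3), (4,2), (4,3), (5,6) — 7 in total.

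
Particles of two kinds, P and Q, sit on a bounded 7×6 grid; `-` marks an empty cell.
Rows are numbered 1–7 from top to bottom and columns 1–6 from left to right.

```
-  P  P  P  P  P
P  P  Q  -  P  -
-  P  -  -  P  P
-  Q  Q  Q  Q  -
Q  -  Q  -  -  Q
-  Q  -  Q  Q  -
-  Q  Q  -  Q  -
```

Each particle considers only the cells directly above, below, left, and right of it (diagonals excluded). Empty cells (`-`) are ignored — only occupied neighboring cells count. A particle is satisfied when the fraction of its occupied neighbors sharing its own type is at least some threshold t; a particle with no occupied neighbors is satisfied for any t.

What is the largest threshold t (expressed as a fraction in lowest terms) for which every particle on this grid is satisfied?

(1,2)P 2/2
(1,3)P 2/3
(1,4)P 2/2
(1,5)P 3/3
(1,6)P 1/1
(2,1)P 1/1
(2,2)P 3/4
(2,3)Q 0/2
(2,5)P 2/2
(3,2)P 1/2
(3,5)P 2/3
(3,6)P 1/1
(4,2)Q 1/2
(4,3)Q 3/3
(4,4)Q 2/2
(4,5)Q 1/2
(5,1)Q — no occupied neighbors
(5,3)Q 1/1
(5,6)Q — no occupied neighbors
(6,2)Q 1/1
(6,4)Q 1/1
(6,5)Q 2/2
(7,2)Q 2/2
(7,3)Q 1/1
(7,5)Q 1/1
The smallest same-type fraction is 0/2 at (2,3), which reduces to 0/1. Any threshold above that leaves this particle unsatisfied.

0/1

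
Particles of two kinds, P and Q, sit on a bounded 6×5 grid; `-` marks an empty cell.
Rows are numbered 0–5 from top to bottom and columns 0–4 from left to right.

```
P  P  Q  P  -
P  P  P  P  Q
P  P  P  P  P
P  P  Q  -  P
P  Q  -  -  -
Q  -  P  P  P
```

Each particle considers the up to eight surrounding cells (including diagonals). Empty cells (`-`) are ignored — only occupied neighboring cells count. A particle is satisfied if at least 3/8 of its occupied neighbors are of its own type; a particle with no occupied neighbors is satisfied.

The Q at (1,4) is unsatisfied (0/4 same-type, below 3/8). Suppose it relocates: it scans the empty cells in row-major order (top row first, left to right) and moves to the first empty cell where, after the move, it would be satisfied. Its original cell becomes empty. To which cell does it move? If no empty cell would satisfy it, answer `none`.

(4,2)

Vacating (1,4). Empty cells in order:
  (0,4): 0/2 same-type → still unsatisfied.
  (3,3): 1/5 same-type → still unsatisfied.
  (4,2): 2/5 same-type → satisfied — stop here.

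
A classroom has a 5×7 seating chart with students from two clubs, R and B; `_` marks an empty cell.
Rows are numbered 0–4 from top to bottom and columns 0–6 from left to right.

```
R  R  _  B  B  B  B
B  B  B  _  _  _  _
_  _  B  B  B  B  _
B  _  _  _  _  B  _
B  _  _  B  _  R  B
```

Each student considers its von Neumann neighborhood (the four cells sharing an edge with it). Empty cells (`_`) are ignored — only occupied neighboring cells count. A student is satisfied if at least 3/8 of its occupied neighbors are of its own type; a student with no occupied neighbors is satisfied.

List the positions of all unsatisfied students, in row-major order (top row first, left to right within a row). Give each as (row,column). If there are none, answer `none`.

(4,5), (4,6)

(0,0)R 1/2 ✓
(0,1)R 1/2 ✓
(0,3)B 1/1 ✓
(0,4)B 2/2 ✓
(0,5)B 2/2 ✓
(0,6)B 1/1 ✓
(1,0)B 1/2 ✓
(1,1)B 2/3 ✓
(1,2)B 2/2 ✓
(2,2)B 2/2 ✓
(2,3)B 2/2 ✓
(2,4)B 2/2 ✓
(2,5)B 2/2 ✓
(3,0)B 1/1 ✓
(3,5)B 1/2 ✓
(4,0)B 1/1 ✓
(4,3)B 0/0 ✓
(4,5)R 0/2 ✗
(4,6)B 0/1 ✗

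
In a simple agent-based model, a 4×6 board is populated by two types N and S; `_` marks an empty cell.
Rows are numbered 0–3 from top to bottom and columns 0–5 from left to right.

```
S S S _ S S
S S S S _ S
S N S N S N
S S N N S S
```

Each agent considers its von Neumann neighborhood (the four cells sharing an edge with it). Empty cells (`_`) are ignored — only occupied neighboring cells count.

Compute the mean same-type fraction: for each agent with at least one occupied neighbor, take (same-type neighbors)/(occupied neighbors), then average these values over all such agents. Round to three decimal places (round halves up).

(0,0)S 2/2
(0,1)S 3/3
(0,2)S 2/2
(0,4)S 1/1
(0,5)S 2/2
(1,0)S 3/3
(1,1)S 3/4
(1,2)S 4/4
(1,3)S 1/2
(1,5)S 1/2
(2,0)S 2/3
(2,1)N 0/4
(2,2)S 1/4
(2,3)N 1/4
(2,4)S 1/3
(2,5)N 0/3
(3,0)S 2/2
(3,1)S 1/3
(3,2)N 1/3
(3,3)N 2/3
(3,4)S 2/3
(3,5)S 1/2
Sum over 22 agents: 2/2 + 3/3 + 2/2 + 1/1 + 2/2 + 3/3 + 3/4 + 4/4 + 1/2 + 1/2 + 2/3 + 0/4 + 1/4 + 1/4 + 1/3 + 0/3 + 2/2 + 1/3 + 1/3 + 2/3 + 2/3 + 1/2 = 55/4; mean = 55/4 ÷ 22 = 5/8 = 0.625 → 0.625.

0.625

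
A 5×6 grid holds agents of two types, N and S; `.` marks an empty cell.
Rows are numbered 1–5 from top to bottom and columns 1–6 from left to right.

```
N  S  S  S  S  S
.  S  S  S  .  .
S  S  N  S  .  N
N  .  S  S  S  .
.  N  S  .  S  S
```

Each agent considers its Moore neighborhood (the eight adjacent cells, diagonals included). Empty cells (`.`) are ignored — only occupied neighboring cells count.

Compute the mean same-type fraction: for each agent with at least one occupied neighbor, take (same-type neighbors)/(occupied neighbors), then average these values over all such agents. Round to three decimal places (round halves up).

(1,1)N 0/2
(1,2)S 3/4
(1,3)S 5/5
(1,4)S 4/4
(1,5)S 3/3
(1,6)S 1/1
(2,2)S 5/7
(2,3)S 7/8
(2,4)S 5/6
(3,1)S 2/3
(3,2)S 4/6
(3,3)N 0/7
(3,4)S 5/6
(3,6)N 0/1
(4,1)N 1/3
(4,3)S 4/6
(4,4)S 5/6
(4,5)S 4/5
(5,2)N 1/3
(5,3)S 2/3
(5,5)S 3/3
(5,6)S 2/2
Sum over 22 agents: 0/2 + 3/4 + 5/5 + 4/4 + 3/3 + 1/1 + 5/7 + 7/8 + 5/6 + 2/3 + 4/6 + 0/7 + 5/6 + 0/1 + 1/3 + 4/6 + 5/6 + 4/5 + 1/3 + 2/3 + 3/3 + 2/2 = 12577/840; mean = 12577/840 ÷ 22 = 12577/18480 = 0.680573… → 0.681.

0.681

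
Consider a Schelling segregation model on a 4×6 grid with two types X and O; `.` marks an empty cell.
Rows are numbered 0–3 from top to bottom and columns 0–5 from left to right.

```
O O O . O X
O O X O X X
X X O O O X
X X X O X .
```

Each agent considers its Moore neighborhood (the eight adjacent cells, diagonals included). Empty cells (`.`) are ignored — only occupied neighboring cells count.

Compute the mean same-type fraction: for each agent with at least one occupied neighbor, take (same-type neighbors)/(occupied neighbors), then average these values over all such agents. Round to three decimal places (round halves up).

0.592

(0,0)O 3/3
(0,1)O 4/5
(0,2)O 3/4
(0,4)O 1/4
(0,5)X 2/3
(1,0)O 3/5
(1,1)O 5/8
(1,2)X 1/7
(1,3)O 5/7
(1,4)X 3/7
(1,5)X 3/5
(2,0)X 3/5
(2,1)X 5/8
(2,2)O 4/8
(2,3)O 4/8
(2,4)O 3/7
(2,5)X 3/4
(3,0)X 3/3
(3,1)X 4/5
(3,2)X 2/5
(3,3)O 3/5
(3,4)X 1/4
Sum over 22 agents: 3/3 + 4/5 + 3/4 + 1/4 + 2/3 + 3/5 + 5/8 + 1/7 + 5/7 + 3/7 + 3/5 + 3/5 + 5/8 + 4/8 + 4/8 + 3/7 + 3/4 + 3/3 + 4/5 + 2/5 + 3/5 + 1/4 = 5473/420; mean = 5473/420 ÷ 22 = 5473/9240 = 0.592316… → 0.592.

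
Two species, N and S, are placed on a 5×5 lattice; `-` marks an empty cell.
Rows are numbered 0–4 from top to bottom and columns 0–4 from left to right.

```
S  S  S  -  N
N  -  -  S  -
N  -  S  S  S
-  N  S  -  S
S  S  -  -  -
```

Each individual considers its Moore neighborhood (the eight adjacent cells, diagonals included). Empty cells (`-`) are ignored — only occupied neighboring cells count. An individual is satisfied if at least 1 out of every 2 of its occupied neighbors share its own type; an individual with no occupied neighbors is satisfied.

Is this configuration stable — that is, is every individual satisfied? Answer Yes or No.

No

Row 0: (0,0)S 1/2 satisfied · (0,1)S 2/3 satisfied · (0,2)S 2/2 satisfied · (0,4)N 0/1 not
Row 1: (1,0)N 1/3 not · (1,3)S 4/5 satisfied
Row 2: (2,0)N 2/2 satisfied · (2,2)S 3/4 satisfied · (2,3)S 5/5 satisfied · (2,4)S 3/3 satisfied
Row 3: (3,1)N 1/5 not · (3,2)S 3/4 satisfied · (3,4)S 2/2 satisfied
Row 4: (4,0)S 1/2 satisfied · (4,1)S 2/3 satisfied
For instance (0,4) has only 0/1 same-type neighbors, below 1/2.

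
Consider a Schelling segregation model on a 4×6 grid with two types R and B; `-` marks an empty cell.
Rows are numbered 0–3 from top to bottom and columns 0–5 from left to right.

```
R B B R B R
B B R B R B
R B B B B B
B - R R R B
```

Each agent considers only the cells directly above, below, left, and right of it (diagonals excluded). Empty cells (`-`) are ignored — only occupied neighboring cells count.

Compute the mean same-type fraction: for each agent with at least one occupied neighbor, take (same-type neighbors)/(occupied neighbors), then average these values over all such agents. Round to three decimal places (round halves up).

0.351

Row 0: (0,0)R 0/2 · (0,1)B 2/3 · (0,2)B 1/3 · (0,3)R 0/3 · (0,4)B 0/3 · (0,5)R 0/2
Row 1: (1,0)B 1/3 · (1,1)B 3/4 · (1,2)R 0/4 · (1,3)B 1/4 · (1,4)R 0/4 · (1,5)B 1/3
Row 2: (2,0)R 0/3 · (2,1)B 2/3 · (2,2)B 2/4 · (2,3)B 3/4 · (2,4)B 2/4 · (2,5)B 3/3
Row 3: (3,0)B 0/1 · (3,2)R 1/2 · (3,3)R 2/3 · (3,4)R 1/3 · (3,5)B 1/2
Sum over 23 agents: 0/2 + 2/3 + 1/3 + 0/3 + 0/3 + 0/2 + 1/3 + 3/4 + 0/4 + 1/4 + 0/4 + 1/3 + 0/3 + 2/3 + 2/4 + 3/4 + 2/4 + 3/3 + 0/1 + 1/2 + 2/3 + 1/3 + 1/2 = 97/12; mean = 97/12 ÷ 23 = 97/276 = 0.351449… → 0.351.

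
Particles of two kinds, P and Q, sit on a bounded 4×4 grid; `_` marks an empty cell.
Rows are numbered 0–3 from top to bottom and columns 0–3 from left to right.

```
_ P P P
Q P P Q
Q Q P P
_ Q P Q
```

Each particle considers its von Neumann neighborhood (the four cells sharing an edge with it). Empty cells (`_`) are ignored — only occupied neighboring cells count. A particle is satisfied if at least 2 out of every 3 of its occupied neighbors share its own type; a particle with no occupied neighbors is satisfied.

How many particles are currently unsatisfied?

(0,1)P 2/2 satisfied
(0,2)P 3/3 satisfied
(0,3)P 1/2 not
(1,0)Q 1/2 not
(1,1)P 2/4 not
(1,2)P 3/4 satisfied
(1,3)Q 0/3 not
(2,0)Q 2/2 satisfied
(2,1)Q 2/4 not
(2,2)P 3/4 satisfied
(2,3)P 1/3 not
(3,1)Q 1/2 not
(3,2)P 1/3 not
(3,3)Q 0/2 not
Unsatisfied: (0,3), (1,0), (1,1), (1,3), (2,1), (2,3), (3,1), (3,2), (3,3) — 9 in total.

9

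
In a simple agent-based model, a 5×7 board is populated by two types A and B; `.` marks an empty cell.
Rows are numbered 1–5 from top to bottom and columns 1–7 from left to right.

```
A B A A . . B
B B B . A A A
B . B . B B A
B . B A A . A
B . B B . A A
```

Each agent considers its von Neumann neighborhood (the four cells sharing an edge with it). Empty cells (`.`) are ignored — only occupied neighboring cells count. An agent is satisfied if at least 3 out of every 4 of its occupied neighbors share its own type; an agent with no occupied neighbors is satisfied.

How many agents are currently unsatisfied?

(1,1)A 0/2 unhappy
(1,2)B 1/3 unhappy
(1,3)A 1/3 unhappy
(1,4)A 1/1 ok
(1,7)B 0/1 unhappy
(2,1)B 2/3 unhappy
(2,2)B 3/3 ok
(2,3)B 2/3 unhappy
(2,5)A 1/2 unhappy
(2,6)A 2/3 unhappy
(2,7)A 2/3 unhappy
(3,1)B 2/2 ok
(3,3)B 2/2 ok
(3,5)B 1/3 unhappy
(3,6)B 1/3 unhappy
(3,7)A 2/3 unhappy
(4,1)B 2/2 ok
(4,3)B 2/3 unhappy
(4,4)A 1/3 unhappy
(4,5)A 1/2 unhappy
(4,7)A 2/2 ok
(5,1)B 1/1 ok
(5,3)B 2/2 ok
(5,4)B 1/2 unhappy
(5,6)A 1/1 ok
(5,7)A 2/2 ok
Unsatisfied: (1,1), (1,2), (1,3), (1,7), (2,1), (2,3), (2,5), (2,6), (2,7), (3,5), (3,6), (3,7), (4,3), (4,4), (4,5), (5,4) — 16 in total.

16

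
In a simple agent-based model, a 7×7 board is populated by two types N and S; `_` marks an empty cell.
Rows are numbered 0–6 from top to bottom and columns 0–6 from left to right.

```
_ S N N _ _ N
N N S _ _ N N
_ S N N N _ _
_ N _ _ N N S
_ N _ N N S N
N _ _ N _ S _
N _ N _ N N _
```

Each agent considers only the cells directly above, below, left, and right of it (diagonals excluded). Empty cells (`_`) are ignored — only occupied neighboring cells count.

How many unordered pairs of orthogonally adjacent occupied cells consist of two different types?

14

Scan each occupied cell's neighbors to the right and below so each pair is counted once.
Row 0: S(0,1)–N(0,2)≠ S(0,1)–N(1,1)≠ N(0,2)–N(0,3)= N(0,2)–S(1,2)≠ N(0,6)–N(1,6)=  → 3/5 unlike.
Row 1: N(1,0)–N(1,1)= N(1,1)–S(1,2)≠ N(1,1)–S(2,1)≠ S(1,2)–N(2,2)≠ N(1,5)–N(1,6)=  → 3/5 unlike.
Row 2: S(2,1)–N(2,2)≠ S(2,1)–N(3,1)≠ N(2,2)–N(2,3)= N(2,3)–N(2,4)= N(2,4)–N(3,4)=  → 2/5 unlike.
Row 3: N(3,1)–N(4,1)= N(3,4)–N(3,5)= N(3,4)–N(4,4)= N(3,5)–S(3,6)≠ N(3,5)–S(4,5)≠ S(3,6)–N(4,6)≠  → 3/6 unlike.
Row 4: N(4,3)–N(4,4)= N(4,3)–N(5,3)= N(4,4)–S(4,5)≠ S(4,5)–N(4,6)≠ S(4,5)–S(5,5)=  → 2/5 unlike.
Row 5: N(5,0)–N(6,0)= S(5,5)–N(6,5)≠  → 1/2 unlike.
Row 6: N(6,4)–N(6,5)=  → 0/1 unlike.
Total adjacent occupied pairs: 29; unlike-type pairs: 14.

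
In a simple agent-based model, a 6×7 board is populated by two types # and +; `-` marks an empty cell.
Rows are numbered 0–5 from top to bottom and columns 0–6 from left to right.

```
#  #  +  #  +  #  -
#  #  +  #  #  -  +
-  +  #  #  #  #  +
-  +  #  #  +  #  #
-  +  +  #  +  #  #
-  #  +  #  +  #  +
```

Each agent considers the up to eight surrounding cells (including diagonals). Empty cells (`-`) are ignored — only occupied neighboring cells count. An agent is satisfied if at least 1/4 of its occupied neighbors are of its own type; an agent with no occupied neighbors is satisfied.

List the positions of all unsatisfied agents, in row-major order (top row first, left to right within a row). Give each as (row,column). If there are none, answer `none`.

Row 0: (0,0)# 3/3 satisfied · (0,1)# 3/5 satisfied · (0,2)+ 1/5 not · (0,3)# 2/5 satisfied · (0,4)+ 0/4 not · (0,5)# 1/3 satisfied
Row 1: (1,0)# 3/4 satisfied · (1,1)# 4/7 satisfied · (1,2)+ 2/8 satisfied · (1,3)# 5/8 satisfied · (1,4)# 6/7 satisfied · (1,6)+ 1/3 satisfied
Row 2: (2,1)+ 2/6 satisfied · (2,2)# 5/8 satisfied · (2,3)# 6/8 satisfied · (2,4)# 6/7 satisfied · (2,5)# 4/7 satisfied · (2,6)+ 1/4 satisfied
Row 3: (3,1)+ 3/5 satisfied · (3,2)# 4/8 satisfied · (3,3)# 5/8 satisfied · (3,4)+ 1/8 not · (3,5)# 5/8 satisfied · (3,6)# 4/5 satisfied
Row 4: (4,1)+ 3/5 satisfied · (4,2)+ 3/8 satisfied · (4,3)# 3/8 satisfied · (4,4)+ 2/8 satisfied · (4,5)# 4/8 satisfied · (4,6)# 4/5 satisfied
Row 5: (5,1)# 0/3 not · (5,2)+ 2/5 satisfied · (5,3)# 1/5 not · (5,4)+ 1/5 not · (5,5)# 2/5 satisfied · (5,6)+ 0/3 not

(0,2), (0,4), (3,4), (5,1), (5,3), (5,4), (5,6)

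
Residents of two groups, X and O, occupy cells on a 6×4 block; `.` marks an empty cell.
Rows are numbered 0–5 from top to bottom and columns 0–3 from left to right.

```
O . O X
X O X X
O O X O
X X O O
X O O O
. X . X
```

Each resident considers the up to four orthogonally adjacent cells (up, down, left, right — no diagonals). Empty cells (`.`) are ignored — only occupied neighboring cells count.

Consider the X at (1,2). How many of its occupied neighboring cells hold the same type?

2

Occupied neighbors of (1,2): (0,2)=O, (2,2)=X, (1,1)=O, (1,3)=X.
Same type (X): 2 of 4.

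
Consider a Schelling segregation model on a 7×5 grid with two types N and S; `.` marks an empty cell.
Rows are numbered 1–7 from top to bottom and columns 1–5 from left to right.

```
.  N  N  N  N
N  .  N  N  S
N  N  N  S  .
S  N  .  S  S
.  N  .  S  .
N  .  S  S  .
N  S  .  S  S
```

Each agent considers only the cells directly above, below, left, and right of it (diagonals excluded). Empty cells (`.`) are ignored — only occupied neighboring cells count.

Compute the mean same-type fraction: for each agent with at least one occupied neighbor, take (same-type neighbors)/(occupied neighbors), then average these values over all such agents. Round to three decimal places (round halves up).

(1,2)N 1/1
(1,3)N 3/3
(1,4)N 3/3
(1,5)N 1/2
(2,1)N 1/1
(2,3)N 3/3
(2,4)N 2/4
(2,5)S 0/2
(3,1)N 2/3
(3,2)N 3/3
(3,3)N 2/3
(3,4)S 1/3
(4,1)S 0/2
(4,2)N 2/3
(4,4)S 3/3
(4,5)S 1/1
(5,2)N 1/1
(5,4)S 2/2
(6,1)N 1/1
(6,3)S 1/1
(6,4)S 3/3
(7,1)N 1/2
(7,2)S 0/1
(7,4)S 2/2
(7,5)S 1/1
Sum over 25 agents: 1/1 + 3/3 + 3/3 + 1/2 + 1/1 + 3/3 + 2/4 + 0/2 + 2/3 + 3/3 + 2/3 + 1/3 + 0/2 + 2/3 + 3/3 + 1/1 + 1/1 + 2/2 + 1/1 + 1/1 + 3/3 + 1/2 + 0/1 + 2/2 + 1/1 = 113/6; mean = 113/6 ÷ 25 = 113/150 = 0.753333… → 0.753.

0.753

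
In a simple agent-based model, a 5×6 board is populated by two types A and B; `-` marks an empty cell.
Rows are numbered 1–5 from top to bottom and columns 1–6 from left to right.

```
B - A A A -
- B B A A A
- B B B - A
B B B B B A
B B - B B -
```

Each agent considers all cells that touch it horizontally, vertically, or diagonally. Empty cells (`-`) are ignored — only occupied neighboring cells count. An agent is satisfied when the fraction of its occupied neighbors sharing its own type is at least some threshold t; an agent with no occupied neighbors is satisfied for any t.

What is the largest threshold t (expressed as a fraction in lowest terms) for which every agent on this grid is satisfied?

Row 1: (1,1)B 1/1 · (1,3)A 2/4 · (1,4)A 4/5 · (1,5)A 4/4
Row 2: (2,2)B 4/5 · (2,3)B 4/7 · (2,4)A 4/7 · (2,5)A 5/6 · (2,6)A 3/3
Row 3: (3,2)B 6/6 · (3,3)B 7/8 · (3,4)B 5/7 · (3,6)A 3/4
Row 4: (4,1)B 4/4 · (4,2)B 6/6 · (4,3)B 7/7 · (4,4)B 6/6 · (4,5)B 4/6 · (4,6)A 1/3
Row 5: (5,1)B 3/3 · (5,2)B 4/4 · (5,4)B 4/4 · (5,5)B 3/4
The smallest same-type fraction is 1/3 at (4,6), which reduces to 1/3. Any threshold above that leaves this agent unsatisfied.

1/3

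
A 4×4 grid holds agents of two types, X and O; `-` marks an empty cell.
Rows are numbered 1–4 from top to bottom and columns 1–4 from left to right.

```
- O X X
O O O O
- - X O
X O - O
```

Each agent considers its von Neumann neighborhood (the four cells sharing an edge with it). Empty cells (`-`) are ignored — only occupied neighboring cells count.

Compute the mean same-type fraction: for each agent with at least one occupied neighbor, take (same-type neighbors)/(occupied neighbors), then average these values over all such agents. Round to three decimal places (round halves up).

(1,2)O 1/2
(1,3)X 1/3
(1,4)X 1/2
(2,1)O 1/1
(2,2)O 3/3
(2,3)O 2/4
(2,4)O 2/3
(3,3)X 0/2
(3,4)O 2/3
(4,1)X 0/1
(4,2)O 0/1
(4,4)O 1/1
Sum over 12 agents: 1/2 + 1/3 + 1/2 + 1/1 + 3/3 + 2/4 + 2/3 + 0/2 + 2/3 + 0/1 + 0/1 + 1/1 = 37/6; mean = 37/6 ÷ 12 = 37/72 = 0.513888… → 0.514.

0.514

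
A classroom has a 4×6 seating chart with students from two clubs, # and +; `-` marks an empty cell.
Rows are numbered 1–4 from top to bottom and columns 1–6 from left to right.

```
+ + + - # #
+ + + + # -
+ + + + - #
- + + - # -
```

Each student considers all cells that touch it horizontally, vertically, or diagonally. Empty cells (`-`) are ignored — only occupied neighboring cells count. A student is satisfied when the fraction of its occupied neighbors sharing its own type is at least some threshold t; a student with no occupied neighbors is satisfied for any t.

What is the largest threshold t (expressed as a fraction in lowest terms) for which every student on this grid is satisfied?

Row 1: (1,1)+ 3/3 · (1,2)+ 5/5 · (1,3)+ 4/4 · (1,5)# 2/3 · (1,6)# 2/2
Row 2: (2,1)+ 5/5 · (2,2)+ 8/8 · (2,3)+ 7/7 · (2,4)+ 4/6 · (2,5)# 3/5
Row 3: (3,1)+ 4/4 · (3,2)+ 7/7 · (3,3)+ 7/7 · (3,4)+ 4/6 · (3,6)# 2/2
Row 4: (4,2)+ 4/4 · (4,3)+ 4/4 · (4,5)# 1/2
The smallest same-type fraction is 1/2 at (4,5), which reduces to 1/2. Any threshold above that leaves this student unsatisfied.

1/2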